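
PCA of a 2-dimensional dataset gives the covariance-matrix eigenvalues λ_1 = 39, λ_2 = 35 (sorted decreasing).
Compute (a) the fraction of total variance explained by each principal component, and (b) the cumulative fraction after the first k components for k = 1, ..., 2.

Step 1 — total variance = trace(Sigma) = Σ λ_i = 39 + 35 = 74.

Step 2 — fraction explained by component i = λ_i / Σ λ:
  PC1: 39/74 = 0.527
  PC2: 35/74 = 0.473

Step 3 — cumulative fraction after k components = (λ_1 + ... + λ_k) / Σ λ:
  k = 1: 39/74 = 0.527
  k = 2: (39 + 35)/74 = 74/74 = 1

Summary (fraction, with percent):

explained: PC1 0.527 (52.7%), PC2 0.473 (47.3%);  cumulative: 0.527, 1


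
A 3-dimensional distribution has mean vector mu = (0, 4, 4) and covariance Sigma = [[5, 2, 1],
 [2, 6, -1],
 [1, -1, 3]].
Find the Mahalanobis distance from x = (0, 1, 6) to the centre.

Step 1 — centre the observation: (x - mu) = (0, -3, 2).

Step 2 — invert Sigma (cofactor / det for 3×3, or solve directly):
  Sigma^{-1} = [[0.2698, -0.1111, -0.127],
 [-0.1111, 0.2222, 0.1111],
 [-0.127, 0.1111, 0.4127]].

Step 3 — form the quadratic (x - mu)^T · Sigma^{-1} · (x - mu):
  Sigma^{-1} · (x - mu) = (0.0794, -0.4444, 0.4921).
  (x - mu)^T · [Sigma^{-1} · (x - mu)] = (0)·(0.0794) + (-3)·(-0.4444) + (2)·(0.4921) = 2.3175.

Step 4 — take square root: d = √(2.3175) ≈ 1.5223.

d(x, mu) = √(2.3175) ≈ 1.5223


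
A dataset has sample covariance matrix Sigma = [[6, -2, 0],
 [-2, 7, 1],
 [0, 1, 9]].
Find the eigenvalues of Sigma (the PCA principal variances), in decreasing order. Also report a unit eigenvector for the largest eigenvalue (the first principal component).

Step 1 — characteristic polynomial p(λ) = det(λI - Sigma) = λ³ - tr·λ² + c_1·λ - det, where tr = trace, c_1 = sum of the principal 2×2 minors, det = det(Sigma):
  tr = 6 + 7 + 9 = 22,
  c_1 = (6·7 - (-2)²) + (6·9 - (0)²) + (7·9 - (1)²) = 38 + 54 + 62 = 154,
  det = 6·(7·9 - (1)²) - (-2)·((-2)·9 - (1)·(0)) + (0)·((-2)·(1) - 7·(0)) = 6·(62) - (-2)·(-18) + (0)·(-2) = 336.
  So p(λ) = λ³ - 22λ² + 154λ - 336.
Step 2 — look for an integer root (rational root theorem: any rational root is an integer divisor of 336). Testing λ = 8:
  p(8) = 512 - 1408 + 1232 - 336 = 0  ✓
  Dividing out (λ - 8): p(λ) = (λ - 8)(λ² - 14λ + 42).
Step 3 — remaining eigenvalues from the quadratic λ² - 14λ + 42 = 0:
  Δ = 14² - 4·42 = 196 - 168 = 28,  λ = (14 ± √28)/2 = (14 ± 5.2915)/2 ≈ 9.6458 or 4.3542.
  Sorted: λ_1 = 9.6458,  λ_2 = 8,  λ_3 = 4.3542  (check: sum = 22 = tr ✓).

Step 4 — unit eigenvector for λ_1 ≈ 9.6458: v spans the null space of (Sigma - λ_1 I), whose rows are
  r_1 = (-3.6458, -2, 0),  r_2 = (-2, -2.6458, 1),  r_3 = (0, 1, -0.6458).
  v is orthogonal to every row, so take v ∝ r_1 × r_2 = ((-2)·(1) - (0)·(-2.6458), (0)·(-2) - (-3.6458)·(1), (-3.6458)·(-2.6458) - (-2)·(-2)) ≈ (-2, 3.6458, 5.6458).
  Rescale (multiply by -1 so the first nonzero entry is positive): u = (2, -3.6458, -5.6458).
  ||u|| = √((2)² + (-3.6458)² + (-5.6458)²) = √(49.166) ≈ 7.0118,  v_1 = u/||u|| ≈ (0.2852, -0.5199, -0.8052) (||v_1|| = 1).

λ_1 = 9.6458,  λ_2 = 8,  λ_3 = 4.3542;  v_1 ≈ (0.2852, -0.5199, -0.8052)


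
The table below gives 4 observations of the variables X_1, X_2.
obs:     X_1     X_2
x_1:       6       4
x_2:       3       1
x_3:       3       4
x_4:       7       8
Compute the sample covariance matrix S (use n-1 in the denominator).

Step 1 — column means:
  mean(X_1) = (6 + 3 + 3 + 7) / 4 = 19/4 = 4.75
  mean(X_2) = (4 + 1 + 4 + 8) / 4 = 17/4 = 4.25

Step 2 — sample covariance S[i,j] = (1/(n-1)) · Σ_k (x_{k,i} - mean_i) · (x_{k,j} - mean_j), with n-1 = 3.
  S[X_1,X_1] = ((1.25)·(1.25) + (-1.75)·(-1.75) + (-1.75)·(-1.75) + (2.25)·(2.25)) / 3 = 12.75/3 = 4.25
  S[X_1,X_2] = ((1.25)·(-0.25) + (-1.75)·(-3.25) + (-1.75)·(-0.25) + (2.25)·(3.75)) / 3 = 14.25/3 = 4.75
  S[X_2,X_2] = ((-0.25)·(-0.25) + (-3.25)·(-3.25) + (-0.25)·(-0.25) + (3.75)·(3.75)) / 3 = 24.75/3 = 8.25

S is symmetric (S[j,i] = S[i,j]). Assembling:

S = [[4.25, 4.75],
 [4.75, 8.25]]


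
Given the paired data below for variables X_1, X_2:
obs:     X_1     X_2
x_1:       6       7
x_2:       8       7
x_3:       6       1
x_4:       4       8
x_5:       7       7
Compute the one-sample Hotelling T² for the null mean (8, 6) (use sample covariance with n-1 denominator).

Step 1 — sample mean vector:
  mean(X_1) = (6 + 8 + 6 + 4 + 7) / 5 = 31/5 = 6.2
  mean(X_2) = (7 + 7 + 1 + 8 + 7) / 5 = 30/5 = 6
  x̄ = (6.2, 6),  deviation x̄ - mu_0 = (6.2, 6) - (8, 6) = (-1.8, 0).

Step 2 — sample covariance matrix, S[i,j] = (1/(n-1)) · Σ_k (x_{k,i} - mean_i) · (x_{k,j} - mean_j), divisor n-1 = 4:
  S[X_1,X_1] = ((-0.2)·(-0.2) + (1.8)·(1.8) + (-0.2)·(-0.2) + (-2.2)·(-2.2) + (0.8)·(0.8)) / 4 = 8.8/4 = 2.2
  S[X_1,X_2] = ((-0.2)·(1) + (1.8)·(1) + (-0.2)·(-5) + (-2.2)·(2) + (0.8)·(1)) / 4 = -1/4 = -0.25
  S[X_2,X_2] = ((1)·(1) + (1)·(1) + (-5)·(-5) + (2)·(2) + (1)·(1)) / 4 = 32/4 = 8
  S = [[2.2, -0.25],
 [-0.25, 8]].

Step 3 — invert S. det(S) = 2.2·8 - (-0.25)² = 17.5375.
  S^{-1} = (1/det) · [[d, -b], [-b, a]] = [[0.4562, 0.0143],
 [0.0143, 0.1254]].

Step 4 — quadratic form (x̄ - mu_0)^T · S^{-1} · (x̄ - mu_0):
  S^{-1} · (x̄ - mu_0) = (-0.8211, -0.0257),
  (x̄ - mu_0)^T · [...] = (-1.8)·(-0.8211) + (0)·(-0.0257) = 1.478.

Step 5 — scale by n: T² = 5 · 1.478 = 7.3899.

T² ≈ 7.3899


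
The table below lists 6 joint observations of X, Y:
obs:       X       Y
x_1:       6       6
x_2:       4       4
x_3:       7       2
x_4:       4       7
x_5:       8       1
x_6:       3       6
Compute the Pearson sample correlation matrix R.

Step 1 — column means:
  mean(X) = (6 + 4 + 7 + 4 + 8 + 3) / 6 = 32/6 = 5.3333
  mean(Y) = (6 + 4 + 2 + 7 + 1 + 6) / 6 = 26/6 = 4.3333

Step 2 — sample variances and covariances s[i,j] = (1/(n-1)) · Σ_k (x_{k,i} - mean_i) · (x_{k,j} - mean_j), with n-1 = 5:
  s[X,X] = ((0.6667)·(0.6667) + (-1.3333)·(-1.3333) + (1.6667)·(1.6667) + (-1.3333)·(-1.3333) + (2.6667)·(2.6667) + (-2.3333)·(-2.3333)) / 5 = 19.3333/5 = 3.8667
  s[X,Y] = ((0.6667)·(1.6667) + (-1.3333)·(-0.3333) + (1.6667)·(-2.3333) + (-1.3333)·(2.6667) + (2.6667)·(-3.3333) + (-2.3333)·(1.6667)) / 5 = -18.6667/5 = -3.7333
  s[Y,Y] = ((1.6667)·(1.6667) + (-0.3333)·(-0.3333) + (-2.3333)·(-2.3333) + (2.6667)·(2.6667) + (-3.3333)·(-3.3333) + (1.6667)·(1.6667)) / 5 = 29.3333/5 = 5.8667
  Sample standard deviations s_i = √(s[i,i]):
  s(X) = √(3.8667) = 1.9664
  s(Y) = √(5.8667) = 2.4221

Step 3 — r_{ij} = s_{ij} / (s_i · s_j):
  r[X,X] = 1 (diagonal).
  r[X,Y] = -3.7333 / (1.9664 · 2.4221) = -3.7333 / 4.7628 = -0.7838
  r[Y,Y] = 1 (diagonal).

R is symmetric with unit diagonal. Assembling:

R = [[1, -0.7838],
 [-0.7838, 1]]


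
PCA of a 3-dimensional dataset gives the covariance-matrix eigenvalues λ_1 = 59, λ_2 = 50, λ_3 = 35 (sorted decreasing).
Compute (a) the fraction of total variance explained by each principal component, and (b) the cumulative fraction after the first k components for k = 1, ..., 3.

Step 1 — total variance = trace(Sigma) = Σ λ_i = 59 + 50 + 35 = 144.

Step 2 — fraction explained by component i = λ_i / Σ λ:
  PC1: 59/144 = 0.4097
  PC2: 50/144 = 0.3472
  PC3: 35/144 = 0.2431

Step 3 — cumulative fraction after k components = (λ_1 + ... + λ_k) / Σ λ:
  k = 1: 59/144 = 0.4097
  k = 2: (59 + 50)/144 = 109/144 = 0.7569
  k = 3: (59 + 50 + 35)/144 = 144/144 = 1

Summary (fraction, with percent):

explained: PC1 0.4097 (40.97%), PC2 0.3472 (34.72%), PC3 0.2431 (24.31%);  cumulative: 0.4097, 0.7569, 1


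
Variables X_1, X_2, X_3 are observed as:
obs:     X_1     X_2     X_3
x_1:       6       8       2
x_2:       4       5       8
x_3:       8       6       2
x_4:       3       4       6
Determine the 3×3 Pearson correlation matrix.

Step 1 — column means:
  mean(X_1) = (6 + 4 + 8 + 3) / 4 = 21/4 = 5.25
  mean(X_2) = (8 + 5 + 6 + 4) / 4 = 23/4 = 5.75
  mean(X_3) = (2 + 8 + 2 + 6) / 4 = 18/4 = 4.5

Step 2 — sample variances and covariances s[i,j] = (1/(n-1)) · Σ_k (x_{k,i} - mean_i) · (x_{k,j} - mean_j), with n-1 = 3:
  s[X_1,X_1] = ((0.75)·(0.75) + (-1.25)·(-1.25) + (2.75)·(2.75) + (-2.25)·(-2.25)) / 3 = 14.75/3 = 4.9167
  s[X_1,X_2] = ((0.75)·(2.25) + (-1.25)·(-0.75) + (2.75)·(0.25) + (-2.25)·(-1.75)) / 3 = 7.25/3 = 2.4167
  s[X_1,X_3] = ((0.75)·(-2.5) + (-1.25)·(3.5) + (2.75)·(-2.5) + (-2.25)·(1.5)) / 3 = -16.5/3 = -5.5
  s[X_2,X_2] = ((2.25)·(2.25) + (-0.75)·(-0.75) + (0.25)·(0.25) + (-1.75)·(-1.75)) / 3 = 8.75/3 = 2.9167
  s[X_2,X_3] = ((2.25)·(-2.5) + (-0.75)·(3.5) + (0.25)·(-2.5) + (-1.75)·(1.5)) / 3 = -11.5/3 = -3.8333
  s[X_3,X_3] = ((-2.5)·(-2.5) + (3.5)·(3.5) + (-2.5)·(-2.5) + (1.5)·(1.5)) / 3 = 27/3 = 9
  Sample standard deviations s_i = √(s[i,i]):
  s(X_1) = √(4.9167) = 2.2174
  s(X_2) = √(2.9167) = 1.7078
  s(X_3) = √(9) = 3

Step 3 — r_{ij} = s_{ij} / (s_i · s_j):
  r[X_1,X_1] = 1 (diagonal).
  r[X_1,X_2] = 2.4167 / (2.2174 · 1.7078) = 2.4167 / 3.7869 = 0.6382
  r[X_1,X_3] = -5.5 / (2.2174 · 3) = -5.5 / 6.6521 = -0.8268
  r[X_2,X_2] = 1 (diagonal).
  r[X_2,X_3] = -3.8333 / (1.7078 · 3) = -3.8333 / 5.1235 = -0.7482
  r[X_3,X_3] = 1 (diagonal).

R is symmetric with unit diagonal. Assembling:

R = [[1, 0.6382, -0.8268],
 [0.6382, 1, -0.7482],
 [-0.8268, -0.7482, 1]]


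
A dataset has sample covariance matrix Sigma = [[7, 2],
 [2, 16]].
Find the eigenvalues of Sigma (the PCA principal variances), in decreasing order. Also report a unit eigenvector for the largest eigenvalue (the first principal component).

Step 1 — characteristic polynomial of 2×2 Sigma:
  det(Sigma - λI) = λ² - trace · λ + det = 0.
  trace = 7 + 16 = 23, det = 7·16 - (2)² = 108.
Step 2 — discriminant:
  Δ = trace² - 4·det = 529 - 432 = 97.
Step 3 — eigenvalues:
  λ = (trace ± √Δ)/2 = (23 ± 9.8489)/2,
  λ_1 = 16.4244,  λ_2 = 6.5756.

Step 4 — unit eigenvector for λ_1: solve (Sigma - λ_1 I)v = 0. First row:
  (7 - 16.4244)·v_x + (2)·v_y = 0, i.e. (-9.4244)·v_x + (2)·v_y = 0,
  so v ∝ (b, λ_1 - a) = (2, 9.4244) = u.
  ||u|| = √((2)² + (9.4244)²) = √(92.8199) ≈ 9.6343,
  v_1 = u/||u|| ≈ (0.2076, 0.9782) (||v_1|| = 1).

λ_1 = 16.4244,  λ_2 = 6.5756;  v_1 ≈ (0.2076, 0.9782)


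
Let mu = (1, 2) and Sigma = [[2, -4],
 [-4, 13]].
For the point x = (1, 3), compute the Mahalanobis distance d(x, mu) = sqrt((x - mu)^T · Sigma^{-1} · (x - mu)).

Step 1 — centre the observation: (x - mu) = (0, 1).

Step 2 — invert Sigma. det(Sigma) = 2·13 - (-4)² = 10.
  Sigma^{-1} = (1/det) · [[d, -b], [-b, a]] = [[1.3, 0.4],
 [0.4, 0.2]].

Step 3 — form the quadratic (x - mu)^T · Sigma^{-1} · (x - mu):
  Sigma^{-1} · (x - mu) = (0.4, 0.2).
  (x - mu)^T · [Sigma^{-1} · (x - mu)] = (0)·(0.4) + (1)·(0.2) = 0.2.

Step 4 — take square root: d = √(0.2) ≈ 0.4472.

d(x, mu) = √(0.2) ≈ 0.4472


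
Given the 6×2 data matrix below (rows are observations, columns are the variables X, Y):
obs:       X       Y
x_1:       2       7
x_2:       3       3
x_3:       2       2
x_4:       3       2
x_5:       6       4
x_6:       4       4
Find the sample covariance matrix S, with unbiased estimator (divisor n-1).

Step 1 — column means:
  mean(X) = (2 + 3 + 2 + 3 + 6 + 4) / 6 = 20/6 = 3.3333
  mean(Y) = (7 + 3 + 2 + 2 + 4 + 4) / 6 = 22/6 = 3.6667

Step 2 — sample covariance S[i,j] = (1/(n-1)) · Σ_k (x_{k,i} - mean_i) · (x_{k,j} - mean_j), with n-1 = 5.
  S[X,X] = ((-1.3333)·(-1.3333) + (-0.3333)·(-0.3333) + (-1.3333)·(-1.3333) + (-0.3333)·(-0.3333) + (2.6667)·(2.6667) + (0.6667)·(0.6667)) / 5 = 11.3333/5 = 2.2667
  S[X,Y] = ((-1.3333)·(3.3333) + (-0.3333)·(-0.6667) + (-1.3333)·(-1.6667) + (-0.3333)·(-1.6667) + (2.6667)·(0.3333) + (0.6667)·(0.3333)) / 5 = -0.3333/5 = -0.0667
  S[Y,Y] = ((3.3333)·(3.3333) + (-0.6667)·(-0.6667) + (-1.6667)·(-1.6667) + (-1.6667)·(-1.6667) + (0.3333)·(0.3333) + (0.3333)·(0.3333)) / 5 = 17.3333/5 = 3.4667

S is symmetric (S[j,i] = S[i,j]). Assembling:

S = [[2.2667, -0.0667],
 [-0.0667, 3.4667]]


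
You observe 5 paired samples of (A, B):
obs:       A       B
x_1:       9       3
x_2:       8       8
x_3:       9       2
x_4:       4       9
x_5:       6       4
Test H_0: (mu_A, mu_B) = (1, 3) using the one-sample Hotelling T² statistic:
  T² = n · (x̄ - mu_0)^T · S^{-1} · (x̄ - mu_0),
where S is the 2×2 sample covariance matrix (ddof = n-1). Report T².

Step 1 — sample mean vector:
  mean(A) = (9 + 8 + 9 + 4 + 6) / 5 = 36/5 = 7.2
  mean(B) = (3 + 8 + 2 + 9 + 4) / 5 = 26/5 = 5.2
  x̄ = (7.2, 5.2),  deviation x̄ - mu_0 = (7.2, 5.2) - (1, 3) = (6.2, 2.2).

Step 2 — sample covariance matrix, S[i,j] = (1/(n-1)) · Σ_k (x_{k,i} - mean_i) · (x_{k,j} - mean_j), divisor n-1 = 4:
  S[A,A] = ((1.8)·(1.8) + (0.8)·(0.8) + (1.8)·(1.8) + (-3.2)·(-3.2) + (-1.2)·(-1.2)) / 4 = 18.8/4 = 4.7
  S[A,B] = ((1.8)·(-2.2) + (0.8)·(2.8) + (1.8)·(-3.2) + (-3.2)·(3.8) + (-1.2)·(-1.2)) / 4 = -18.2/4 = -4.55
  S[B,B] = ((-2.2)·(-2.2) + (2.8)·(2.8) + (-3.2)·(-3.2) + (3.8)·(3.8) + (-1.2)·(-1.2)) / 4 = 38.8/4 = 9.7
  S = [[4.7, -4.55],
 [-4.55, 9.7]].

Step 3 — invert S. det(S) = 4.7·9.7 - (-4.55)² = 24.8875.
  S^{-1} = (1/det) · [[d, -b], [-b, a]] = [[0.3898, 0.1828],
 [0.1828, 0.1888]].

Step 4 — quadratic form (x̄ - mu_0)^T · S^{-1} · (x̄ - mu_0):
  S^{-1} · (x̄ - mu_0) = (2.8187, 1.549),
  (x̄ - mu_0)^T · [...] = (6.2)·(2.8187) + (2.2)·(1.549) = 20.8836.

Step 5 — scale by n: T² = 5 · 20.8836 = 104.4179.

T² ≈ 104.4179


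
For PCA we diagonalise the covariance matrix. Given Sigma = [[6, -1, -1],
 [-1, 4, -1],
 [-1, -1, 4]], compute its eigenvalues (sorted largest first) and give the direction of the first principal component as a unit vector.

Step 1 — characteristic polynomial p(λ) = det(λI - Sigma) = λ³ - tr·λ² + c_1·λ - det, where tr = trace, c_1 = sum of the principal 2×2 minors, det = det(Sigma):
  tr = 6 + 4 + 4 = 14,
  c_1 = (6·4 - (-1)²) + (6·4 - (-1)²) + (4·4 - (-1)²) = 23 + 23 + 15 = 61,
  det = 6·(4·4 - (-1)²) - (-1)·((-1)·4 - (-1)·(-1)) + (-1)·((-1)·(-1) - 4·(-1)) = 6·(15) - (-1)·(-5) + (-1)·(5) = 80.
  So p(λ) = λ³ - 14λ² + 61λ - 80.
Step 2 — look for an integer root (rational root theorem: any rational root is an integer divisor of 80). Testing λ = 5:
  p(5) = 125 - 350 + 305 - 80 = 0  ✓
  Dividing out (λ - 5): p(λ) = (λ - 5)(λ² - 9λ + 16).
Step 3 — remaining eigenvalues from the quadratic λ² - 9λ + 16 = 0:
  Δ = 9² - 4·16 = 81 - 64 = 17,  λ = (9 ± √17)/2 = (9 ± 4.1231)/2 ≈ 6.5616 or 2.4384.
  Sorted: λ_1 = 6.5616,  λ_2 = 5,  λ_3 = 2.4384  (check: sum = 14 = tr ✓).

Step 4 — unit eigenvector for λ_1 ≈ 6.5616: v spans the null space of (Sigma - λ_1 I), whose rows are
  r_1 = (-0.5616, -1, -1),  r_2 = (-1, -2.5616, -1),  r_3 = (-1, -1, -2.5616).
  v is orthogonal to every row, so take v ∝ r_1 × r_2 = ((-1)·(-1) - (-1)·(-2.5616), (-1)·(-1) - (-0.5616)·(-1), (-0.5616)·(-2.5616) - (-1)·(-1)) ≈ (-1.5616, 0.4384, 0.4384).
  Rescale (multiply by -1 so the first nonzero entry is positive): u = (1.5616, -0.4384, -0.4384).
  ||u|| = √((1.5616)² + (-0.4384)² + (-0.4384)²) = √(2.8229) ≈ 1.6802,  v_1 = u/||u|| ≈ (0.9294, -0.261, -0.261) (||v_1|| = 1).

λ_1 = 6.5616,  λ_2 = 5,  λ_3 = 2.4384;  v_1 ≈ (0.9294, -0.261, -0.261)


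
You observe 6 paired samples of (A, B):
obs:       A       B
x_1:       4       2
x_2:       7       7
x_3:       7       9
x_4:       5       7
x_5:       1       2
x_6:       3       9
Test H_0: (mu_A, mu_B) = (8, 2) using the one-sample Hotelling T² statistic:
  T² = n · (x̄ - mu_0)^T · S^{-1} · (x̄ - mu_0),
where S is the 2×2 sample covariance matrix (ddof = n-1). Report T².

Step 1 — sample mean vector:
  mean(A) = (4 + 7 + 7 + 5 + 1 + 3) / 6 = 27/6 = 4.5
  mean(B) = (2 + 7 + 9 + 7 + 2 + 9) / 6 = 36/6 = 6
  x̄ = (4.5, 6),  deviation x̄ - mu_0 = (4.5, 6) - (8, 2) = (-3.5, 4).

Step 2 — sample covariance matrix, S[i,j] = (1/(n-1)) · Σ_k (x_{k,i} - mean_i) · (x_{k,j} - mean_j), divisor n-1 = 5:
  S[A,A] = ((-0.5)·(-0.5) + (2.5)·(2.5) + (2.5)·(2.5) + (0.5)·(0.5) + (-3.5)·(-3.5) + (-1.5)·(-1.5)) / 5 = 27.5/5 = 5.5
  S[A,B] = ((-0.5)·(-4) + (2.5)·(1) + (2.5)·(3) + (0.5)·(1) + (-3.5)·(-4) + (-1.5)·(3)) / 5 = 22/5 = 4.4
  S[B,B] = ((-4)·(-4) + (1)·(1) + (3)·(3) + (1)·(1) + (-4)·(-4) + (3)·(3)) / 5 = 52/5 = 10.4
  S = [[5.5, 4.4],
 [4.4, 10.4]].

Step 3 — invert S. det(S) = 5.5·10.4 - (4.4)² = 37.84.
  S^{-1} = (1/det) · [[d, -b], [-b, a]] = [[0.2748, -0.1163],
 [-0.1163, 0.1453]].

Step 4 — quadratic form (x̄ - mu_0)^T · S^{-1} · (x̄ - mu_0):
  S^{-1} · (x̄ - mu_0) = (-1.4271, 0.9884),
  (x̄ - mu_0)^T · [...] = (-3.5)·(-1.4271) + (4)·(0.9884) = 8.9482.

Step 5 — scale by n: T² = 6 · 8.9482 = 53.6892.

T² ≈ 53.6892


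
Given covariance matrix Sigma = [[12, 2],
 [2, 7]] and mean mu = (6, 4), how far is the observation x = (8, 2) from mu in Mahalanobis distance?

Step 1 — centre the observation: (x - mu) = (2, -2).

Step 2 — invert Sigma. det(Sigma) = 12·7 - (2)² = 80.
  Sigma^{-1} = (1/det) · [[d, -b], [-b, a]] = [[0.0875, -0.025],
 [-0.025, 0.15]].

Step 3 — form the quadratic (x - mu)^T · Sigma^{-1} · (x - mu):
  Sigma^{-1} · (x - mu) = (0.225, -0.35).
  (x - mu)^T · [Sigma^{-1} · (x - mu)] = (2)·(0.225) + (-2)·(-0.35) = 1.15.

Step 4 — take square root: d = √(1.15) ≈ 1.0724.

d(x, mu) = √(1.15) ≈ 1.0724


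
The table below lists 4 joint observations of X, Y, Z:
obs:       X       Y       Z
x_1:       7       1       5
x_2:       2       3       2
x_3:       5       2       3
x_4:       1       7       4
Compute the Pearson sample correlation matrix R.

Step 1 — column means:
  mean(X) = (7 + 2 + 5 + 1) / 4 = 15/4 = 3.75
  mean(Y) = (1 + 3 + 2 + 7) / 4 = 13/4 = 3.25
  mean(Z) = (5 + 2 + 3 + 4) / 4 = 14/4 = 3.5

Step 2 — sample variances and covariances s[i,j] = (1/(n-1)) · Σ_k (x_{k,i} - mean_i) · (x_{k,j} - mean_j), with n-1 = 3:
  s[X,X] = ((3.25)·(3.25) + (-1.75)·(-1.75) + (1.25)·(1.25) + (-2.75)·(-2.75)) / 3 = 22.75/3 = 7.5833
  s[X,Y] = ((3.25)·(-2.25) + (-1.75)·(-0.25) + (1.25)·(-1.25) + (-2.75)·(3.75)) / 3 = -18.75/3 = -6.25
  s[X,Z] = ((3.25)·(1.5) + (-1.75)·(-1.5) + (1.25)·(-0.5) + (-2.75)·(0.5)) / 3 = 5.5/3 = 1.8333
  s[Y,Y] = ((-2.25)·(-2.25) + (-0.25)·(-0.25) + (-1.25)·(-1.25) + (3.75)·(3.75)) / 3 = 20.75/3 = 6.9167
  s[Y,Z] = ((-2.25)·(1.5) + (-0.25)·(-1.5) + (-1.25)·(-0.5) + (3.75)·(0.5)) / 3 = -0.5/3 = -0.1667
  s[Z,Z] = ((1.5)·(1.5) + (-1.5)·(-1.5) + (-0.5)·(-0.5) + (0.5)·(0.5)) / 3 = 5/3 = 1.6667
  Sample standard deviations s_i = √(s[i,i]):
  s(X) = √(7.5833) = 2.7538
  s(Y) = √(6.9167) = 2.63
  s(Z) = √(1.6667) = 1.291

Step 3 — r_{ij} = s_{ij} / (s_i · s_j):
  r[X,X] = 1 (diagonal).
  r[X,Y] = -6.25 / (2.7538 · 2.63) = -6.25 / 7.2423 = -0.863
  r[X,Z] = 1.8333 / (2.7538 · 1.291) = 1.8333 / 3.5551 = 0.5157
  r[Y,Y] = 1 (diagonal).
  r[Y,Z] = -0.1667 / (2.63 · 1.291) = -0.1667 / 3.3953 = -0.0491
  r[Z,Z] = 1 (diagonal).

R is symmetric with unit diagonal. Assembling:

R = [[1, -0.863, 0.5157],
 [-0.863, 1, -0.0491],
 [0.5157, -0.0491, 1]]


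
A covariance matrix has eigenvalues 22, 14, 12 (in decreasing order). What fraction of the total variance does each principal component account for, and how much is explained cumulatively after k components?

Step 1 — total variance = trace(Sigma) = Σ λ_i = 22 + 14 + 12 = 48.

Step 2 — fraction explained by component i = λ_i / Σ λ:
  PC1: 22/48 = 0.4583
  PC2: 14/48 = 0.2917
  PC3: 12/48 = 0.25

Step 3 — cumulative fraction after k components = (λ_1 + ... + λ_k) / Σ λ:
  k = 1: 22/48 = 0.4583
  k = 2: (22 + 14)/48 = 36/48 = 0.75
  k = 3: (22 + 14 + 12)/48 = 48/48 = 1

Summary (fraction, with percent):

explained: PC1 0.4583 (45.83%), PC2 0.2917 (29.17%), PC3 0.25 (25%);  cumulative: 0.4583, 0.75, 1


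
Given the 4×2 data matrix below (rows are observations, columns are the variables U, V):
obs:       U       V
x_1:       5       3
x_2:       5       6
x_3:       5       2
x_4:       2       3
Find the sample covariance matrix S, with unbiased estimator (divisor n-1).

Step 1 — column means:
  mean(U) = (5 + 5 + 5 + 2) / 4 = 17/4 = 4.25
  mean(V) = (3 + 6 + 2 + 3) / 4 = 14/4 = 3.5

Step 2 — sample covariance S[i,j] = (1/(n-1)) · Σ_k (x_{k,i} - mean_i) · (x_{k,j} - mean_j), with n-1 = 3.
  S[U,U] = ((0.75)·(0.75) + (0.75)·(0.75) + (0.75)·(0.75) + (-2.25)·(-2.25)) / 3 = 6.75/3 = 2.25
  S[U,V] = ((0.75)·(-0.5) + (0.75)·(2.5) + (0.75)·(-1.5) + (-2.25)·(-0.5)) / 3 = 1.5/3 = 0.5
  S[V,V] = ((-0.5)·(-0.5) + (2.5)·(2.5) + (-1.5)·(-1.5) + (-0.5)·(-0.5)) / 3 = 9/3 = 3

S is symmetric (S[j,i] = S[i,j]). Assembling:

S = [[2.25, 0.5],
 [0.5, 3]]


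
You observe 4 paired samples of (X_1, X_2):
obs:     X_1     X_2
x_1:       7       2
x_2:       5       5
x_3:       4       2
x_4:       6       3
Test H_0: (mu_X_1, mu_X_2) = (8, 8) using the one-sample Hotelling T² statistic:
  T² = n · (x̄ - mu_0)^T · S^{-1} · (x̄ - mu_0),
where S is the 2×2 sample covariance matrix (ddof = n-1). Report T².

Step 1 — sample mean vector:
  mean(X_1) = (7 + 5 + 4 + 6) / 4 = 22/4 = 5.5
  mean(X_2) = (2 + 5 + 2 + 3) / 4 = 12/4 = 3
  x̄ = (5.5, 3),  deviation x̄ - mu_0 = (5.5, 3) - (8, 8) = (-2.5, -5).

Step 2 — sample covariance matrix, S[i,j] = (1/(n-1)) · Σ_k (x_{k,i} - mean_i) · (x_{k,j} - mean_j), divisor n-1 = 3:
  S[X_1,X_1] = ((1.5)·(1.5) + (-0.5)·(-0.5) + (-1.5)·(-1.5) + (0.5)·(0.5)) / 3 = 5/3 = 1.6667
  S[X_1,X_2] = ((1.5)·(-1) + (-0.5)·(2) + (-1.5)·(-1) + (0.5)·(0)) / 3 = -1/3 = -0.3333
  S[X_2,X_2] = ((-1)·(-1) + (2)·(2) + (-1)·(-1) + (0)·(0)) / 3 = 6/3 = 2
  S = [[1.6667, -0.3333],
 [-0.3333, 2]].

Step 3 — invert S. det(S) = 1.6667·2 - (-0.3333)² = 3.2222.
  S^{-1} = (1/det) · [[d, -b], [-b, a]] = [[0.6207, 0.1034],
 [0.1034, 0.5172]].

Step 4 — quadratic form (x̄ - mu_0)^T · S^{-1} · (x̄ - mu_0):
  S^{-1} · (x̄ - mu_0) = (-2.069, -2.8448),
  (x̄ - mu_0)^T · [...] = (-2.5)·(-2.069) + (-5)·(-2.8448) = 19.3966.

Step 5 — scale by n: T² = 4 · 19.3966 = 77.5862.

T² ≈ 77.5862


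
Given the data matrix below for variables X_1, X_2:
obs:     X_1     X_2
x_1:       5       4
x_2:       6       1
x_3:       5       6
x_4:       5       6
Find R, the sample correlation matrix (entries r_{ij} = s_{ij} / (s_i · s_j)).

Step 1 — column means:
  mean(X_1) = (5 + 6 + 5 + 5) / 4 = 21/4 = 5.25
  mean(X_2) = (4 + 1 + 6 + 6) / 4 = 17/4 = 4.25

Step 2 — sample variances and covariances s[i,j] = (1/(n-1)) · Σ_k (x_{k,i} - mean_i) · (x_{k,j} - mean_j), with n-1 = 3:
  s[X_1,X_1] = ((-0.25)·(-0.25) + (0.75)·(0.75) + (-0.25)·(-0.25) + (-0.25)·(-0.25)) / 3 = 0.75/3 = 0.25
  s[X_1,X_2] = ((-0.25)·(-0.25) + (0.75)·(-3.25) + (-0.25)·(1.75) + (-0.25)·(1.75)) / 3 = -3.25/3 = -1.0833
  s[X_2,X_2] = ((-0.25)·(-0.25) + (-3.25)·(-3.25) + (1.75)·(1.75) + (1.75)·(1.75)) / 3 = 16.75/3 = 5.5833
  Sample standard deviations s_i = √(s[i,i]):
  s(X_1) = √(0.25) = 0.5
  s(X_2) = √(5.5833) = 2.3629

Step 3 — r_{ij} = s_{ij} / (s_i · s_j):
  r[X_1,X_1] = 1 (diagonal).
  r[X_1,X_2] = -1.0833 / (0.5 · 2.3629) = -1.0833 / 1.1815 = -0.9169
  r[X_2,X_2] = 1 (diagonal).

R is symmetric with unit diagonal. Assembling:

R = [[1, -0.9169],
 [-0.9169, 1]]


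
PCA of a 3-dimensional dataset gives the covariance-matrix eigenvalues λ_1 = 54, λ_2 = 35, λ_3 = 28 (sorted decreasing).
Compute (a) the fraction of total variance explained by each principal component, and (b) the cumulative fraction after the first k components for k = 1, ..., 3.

Step 1 — total variance = trace(Sigma) = Σ λ_i = 54 + 35 + 28 = 117.

Step 2 — fraction explained by component i = λ_i / Σ λ:
  PC1: 54/117 = 0.4615
  PC2: 35/117 = 0.2991
  PC3: 28/117 = 0.2393

Step 3 — cumulative fraction after k components = (λ_1 + ... + λ_k) / Σ λ:
  k = 1: 54/117 = 0.4615
  k = 2: (54 + 35)/117 = 89/117 = 0.7607
  k = 3: (54 + 35 + 28)/117 = 117/117 = 1

Summary (fraction, with percent):

explained: PC1 0.4615 (46.15%), PC2 0.2991 (29.91%), PC3 0.2393 (23.93%);  cumulative: 0.4615, 0.7607, 1


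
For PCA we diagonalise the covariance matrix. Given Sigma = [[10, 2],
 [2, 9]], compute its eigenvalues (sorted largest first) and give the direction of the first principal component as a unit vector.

Step 1 — characteristic polynomial of 2×2 Sigma:
  det(Sigma - λI) = λ² - trace · λ + det = 0.
  trace = 10 + 9 = 19, det = 10·9 - (2)² = 86.
Step 2 — discriminant:
  Δ = trace² - 4·det = 361 - 344 = 17.
Step 3 — eigenvalues:
  λ = (trace ± √Δ)/2 = (19 ± 4.1231)/2,
  λ_1 = 11.5616,  λ_2 = 7.4384.

Step 4 — unit eigenvector for λ_1: solve (Sigma - λ_1 I)v = 0. First row:
  (10 - 11.5616)·v_x + (2)·v_y = 0, i.e. (-1.5616)·v_x + (2)·v_y = 0,
  so v ∝ (b, λ_1 - a) = (2, 1.5616) = u.
  ||u|| = √((2)² + (1.5616)²) = √(6.4384) ≈ 2.5374,
  v_1 = u/||u|| ≈ (0.7882, 0.6154) (||v_1|| = 1).

λ_1 = 11.5616,  λ_2 = 7.4384;  v_1 ≈ (0.7882, 0.6154)


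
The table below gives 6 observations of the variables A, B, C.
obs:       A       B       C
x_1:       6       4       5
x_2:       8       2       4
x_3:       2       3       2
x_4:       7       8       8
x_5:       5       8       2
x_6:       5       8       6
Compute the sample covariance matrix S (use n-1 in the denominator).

Step 1 — column means:
  mean(A) = (6 + 8 + 2 + 7 + 5 + 5) / 6 = 33/6 = 5.5
  mean(B) = (4 + 2 + 3 + 8 + 8 + 8) / 6 = 33/6 = 5.5
  mean(C) = (5 + 4 + 2 + 8 + 2 + 6) / 6 = 27/6 = 4.5

Step 2 — sample covariance S[i,j] = (1/(n-1)) · Σ_k (x_{k,i} - mean_i) · (x_{k,j} - mean_j), with n-1 = 5.
  S[A,A] = ((0.5)·(0.5) + (2.5)·(2.5) + (-3.5)·(-3.5) + (1.5)·(1.5) + (-0.5)·(-0.5) + (-0.5)·(-0.5)) / 5 = 21.5/5 = 4.3
  S[A,B] = ((0.5)·(-1.5) + (2.5)·(-3.5) + (-3.5)·(-2.5) + (1.5)·(2.5) + (-0.5)·(2.5) + (-0.5)·(2.5)) / 5 = 0.5/5 = 0.1
  S[A,C] = ((0.5)·(0.5) + (2.5)·(-0.5) + (-3.5)·(-2.5) + (1.5)·(3.5) + (-0.5)·(-2.5) + (-0.5)·(1.5)) / 5 = 13.5/5 = 2.7
  S[B,B] = ((-1.5)·(-1.5) + (-3.5)·(-3.5) + (-2.5)·(-2.5) + (2.5)·(2.5) + (2.5)·(2.5) + (2.5)·(2.5)) / 5 = 39.5/5 = 7.9
  S[B,C] = ((-1.5)·(0.5) + (-3.5)·(-0.5) + (-2.5)·(-2.5) + (2.5)·(3.5) + (2.5)·(-2.5) + (2.5)·(1.5)) / 5 = 13.5/5 = 2.7
  S[C,C] = ((0.5)·(0.5) + (-0.5)·(-0.5) + (-2.5)·(-2.5) + (3.5)·(3.5) + (-2.5)·(-2.5) + (1.5)·(1.5)) / 5 = 27.5/5 = 5.5

S is symmetric (S[j,i] = S[i,j]). Assembling:

S = [[4.3, 0.1, 2.7],
 [0.1, 7.9, 2.7],
 [2.7, 2.7, 5.5]]


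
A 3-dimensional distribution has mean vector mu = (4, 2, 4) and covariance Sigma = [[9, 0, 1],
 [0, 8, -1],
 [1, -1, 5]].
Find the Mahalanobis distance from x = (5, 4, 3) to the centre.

Step 1 — centre the observation: (x - mu) = (1, 2, -1).

Step 2 — invert Sigma (cofactor / det for 3×3, or solve directly):
  Sigma^{-1} = [[0.1137, -0.0029, -0.0233],
 [-0.0029, 0.1283, 0.0262],
 [-0.0233, 0.0262, 0.2099]].

Step 3 — form the quadratic (x - mu)^T · Sigma^{-1} · (x - mu):
  Sigma^{-1} · (x - mu) = (0.1312, 0.2274, -0.1808).
  (x - mu)^T · [Sigma^{-1} · (x - mu)] = (1)·(0.1312) + (2)·(0.2274) + (-1)·(-0.1808) = 0.7668.

Step 4 — take square root: d = √(0.7668) ≈ 0.8757.

d(x, mu) = √(0.7668) ≈ 0.8757


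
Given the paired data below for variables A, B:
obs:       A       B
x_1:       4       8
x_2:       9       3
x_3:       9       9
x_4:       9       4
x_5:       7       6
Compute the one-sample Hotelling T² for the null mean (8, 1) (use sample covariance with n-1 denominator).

Step 1 — sample mean vector:
  mean(A) = (4 + 9 + 9 + 9 + 7) / 5 = 38/5 = 7.6
  mean(B) = (8 + 3 + 9 + 4 + 6) / 5 = 30/5 = 6
  x̄ = (7.6, 6),  deviation x̄ - mu_0 = (7.6, 6) - (8, 1) = (-0.4, 5).

Step 2 — sample covariance matrix, S[i,j] = (1/(n-1)) · Σ_k (x_{k,i} - mean_i) · (x_{k,j} - mean_j), divisor n-1 = 4:
  S[A,A] = ((-3.6)·(-3.6) + (1.4)·(1.4) + (1.4)·(1.4) + (1.4)·(1.4) + (-0.6)·(-0.6)) / 4 = 19.2/4 = 4.8
  S[A,B] = ((-3.6)·(2) + (1.4)·(-3) + (1.4)·(3) + (1.4)·(-2) + (-0.6)·(0)) / 4 = -10/4 = -2.5
  S[B,B] = ((2)·(2) + (-3)·(-3) + (3)·(3) + (-2)·(-2) + (0)·(0)) / 4 = 26/4 = 6.5
  S = [[4.8, -2.5],
 [-2.5, 6.5]].

Step 3 — invert S. det(S) = 4.8·6.5 - (-2.5)² = 24.95.
  S^{-1} = (1/det) · [[d, -b], [-b, a]] = [[0.2605, 0.1002],
 [0.1002, 0.1924]].

Step 4 — quadratic form (x̄ - mu_0)^T · S^{-1} · (x̄ - mu_0):
  S^{-1} · (x̄ - mu_0) = (0.3968, 0.9218),
  (x̄ - mu_0)^T · [...] = (-0.4)·(0.3968) + (5)·(0.9218) = 4.4505.

Step 5 — scale by n: T² = 5 · 4.4505 = 22.2525.

T² ≈ 22.2525


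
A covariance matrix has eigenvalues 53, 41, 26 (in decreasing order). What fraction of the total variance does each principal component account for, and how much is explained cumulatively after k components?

Step 1 — total variance = trace(Sigma) = Σ λ_i = 53 + 41 + 26 = 120.

Step 2 — fraction explained by component i = λ_i / Σ λ:
  PC1: 53/120 = 0.4417
  PC2: 41/120 = 0.3417
  PC3: 26/120 = 0.2167

Step 3 — cumulative fraction after k components = (λ_1 + ... + λ_k) / Σ λ:
  k = 1: 53/120 = 0.4417
  k = 2: (53 + 41)/120 = 94/120 = 0.7833
  k = 3: (53 + 41 + 26)/120 = 120/120 = 1

Summary (fraction, with percent):

explained: PC1 0.4417 (44.17%), PC2 0.3417 (34.17%), PC3 0.2167 (21.67%);  cumulative: 0.4417, 0.7833, 1


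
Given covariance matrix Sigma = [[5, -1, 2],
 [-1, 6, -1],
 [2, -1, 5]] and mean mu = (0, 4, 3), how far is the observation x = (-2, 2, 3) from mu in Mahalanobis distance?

Step 1 — centre the observation: (x - mu) = (-2, -2, 0).

Step 2 — invert Sigma (cofactor / det for 3×3, or solve directly):
  Sigma^{-1} = [[0.2417, 0.025, -0.0917],
 [0.025, 0.175, 0.025],
 [-0.0917, 0.025, 0.2417]].

Step 3 — form the quadratic (x - mu)^T · Sigma^{-1} · (x - mu):
  Sigma^{-1} · (x - mu) = (-0.5333, -0.4, 0.1333).
  (x - mu)^T · [Sigma^{-1} · (x - mu)] = (-2)·(-0.5333) + (-2)·(-0.4) + (0)·(0.1333) = 1.8667.

Step 4 — take square root: d = √(1.8667) ≈ 1.3663.

d(x, mu) = √(1.8667) ≈ 1.3663


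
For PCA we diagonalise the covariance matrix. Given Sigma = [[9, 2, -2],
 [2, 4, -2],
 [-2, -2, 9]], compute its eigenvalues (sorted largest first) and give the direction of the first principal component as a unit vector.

Step 1 — characteristic polynomial p(λ) = det(λI - Sigma) = λ³ - tr·λ² + c_1·λ - det, where tr = trace, c_1 = sum of the principal 2×2 minors, det = det(Sigma):
  tr = 9 + 4 + 9 = 22,
  c_1 = (9·4 - (2)²) + (9·9 - (-2)²) + (4·9 - (-2)²) = 32 + 77 + 32 = 141,
  det = 9·(4·9 - (-2)²) - (2)·((2)·9 - (-2)·(-2)) + (-2)·((2)·(-2) - 4·(-2)) = 9·(32) - (2)·(14) + (-2)·(4) = 252.
  So p(λ) = λ³ - 22λ² + 141λ - 252.
Step 2 — look for an integer root (rational root theorem: any rational root is an integer divisor of 252). Testing λ = 3:
  p(3) = 27 - 198 + 423 - 252 = 0  ✓
  Dividing out (λ - 3): p(λ) = (λ - 3)(λ² - 19λ + 84).
Step 3 — remaining eigenvalues from the quadratic λ² - 19λ + 84 = 0:
  Δ = 19² - 4·84 = 361 - 336 = 25,  λ = (19 ± √25)/2 = (19 ± 5)/2 = 12 or 7.
  Sorted: λ_1 = 12,  λ_2 = 7,  λ_3 = 3  (check: sum = 22 = tr ✓).

Step 4 — unit eigenvector for λ_1 = 12: v spans the null space of (Sigma - λ_1 I), whose rows are
  r_1 = (-3, 2, -2),  r_2 = (2, -8, -2),  r_3 = (-2, -2, -3).
  v is orthogonal to every row, so take v ∝ r_1 × r_2 = ((2)·(-2) - (-2)·(-8), (-2)·(2) - (-3)·(-2), (-3)·(-8) - (2)·(2)) = (-20, -10, 20).
  Rescale (divide by 10; multiply by -1 so the first nonzero entry is positive): u = (2, 1, -2).
  ||u|| = √((2)² + (1)² + (-2)²) = √(9) = 3,  v_1 = u/||u|| ≈ (0.6667, 0.3333, -0.6667) (||v_1|| = 1).

λ_1 = 12,  λ_2 = 7,  λ_3 = 3;  v_1 ≈ (0.6667, 0.3333, -0.6667)


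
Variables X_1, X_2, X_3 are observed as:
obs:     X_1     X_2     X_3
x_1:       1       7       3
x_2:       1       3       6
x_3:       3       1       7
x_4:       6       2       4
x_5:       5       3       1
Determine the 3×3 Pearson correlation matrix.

Step 1 — column means:
  mean(X_1) = (1 + 1 + 3 + 6 + 5) / 5 = 16/5 = 3.2
  mean(X_2) = (7 + 3 + 1 + 2 + 3) / 5 = 16/5 = 3.2
  mean(X_3) = (3 + 6 + 7 + 4 + 1) / 5 = 21/5 = 4.2

Step 2 — sample variances and covariances s[i,j] = (1/(n-1)) · Σ_k (x_{k,i} - mean_i) · (x_{k,j} - mean_j), with n-1 = 4:
  s[X_1,X_1] = ((-2.2)·(-2.2) + (-2.2)·(-2.2) + (-0.2)·(-0.2) + (2.8)·(2.8) + (1.8)·(1.8)) / 4 = 20.8/4 = 5.2
  s[X_1,X_2] = ((-2.2)·(3.8) + (-2.2)·(-0.2) + (-0.2)·(-2.2) + (2.8)·(-1.2) + (1.8)·(-0.2)) / 4 = -11.2/4 = -2.8
  s[X_1,X_3] = ((-2.2)·(-1.2) + (-2.2)·(1.8) + (-0.2)·(2.8) + (2.8)·(-0.2) + (1.8)·(-3.2)) / 4 = -8.2/4 = -2.05
  s[X_2,X_2] = ((3.8)·(3.8) + (-0.2)·(-0.2) + (-2.2)·(-2.2) + (-1.2)·(-1.2) + (-0.2)·(-0.2)) / 4 = 20.8/4 = 5.2
  s[X_2,X_3] = ((3.8)·(-1.2) + (-0.2)·(1.8) + (-2.2)·(2.8) + (-1.2)·(-0.2) + (-0.2)·(-3.2)) / 4 = -10.2/4 = -2.55
  s[X_3,X_3] = ((-1.2)·(-1.2) + (1.8)·(1.8) + (2.8)·(2.8) + (-0.2)·(-0.2) + (-3.2)·(-3.2)) / 4 = 22.8/4 = 5.7
  Sample standard deviations s_i = √(s[i,i]):
  s(X_1) = √(5.2) = 2.2804
  s(X_2) = √(5.2) = 2.2804
  s(X_3) = √(5.7) = 2.3875

Step 3 — r_{ij} = s_{ij} / (s_i · s_j):
  r[X_1,X_1] = 1 (diagonal).
  r[X_1,X_2] = -2.8 / (2.2804 · 2.2804) = -2.8 / 5.2 = -0.5385
  r[X_1,X_3] = -2.05 / (2.2804 · 2.3875) = -2.05 / 5.4443 = -0.3765
  r[X_2,X_2] = 1 (diagonal).
  r[X_2,X_3] = -2.55 / (2.2804 · 2.3875) = -2.55 / 5.4443 = -0.4684
  r[X_3,X_3] = 1 (diagonal).

R is symmetric with unit diagonal. Assembling:

R = [[1, -0.5385, -0.3765],
 [-0.5385, 1, -0.4684],
 [-0.3765, -0.4684, 1]]


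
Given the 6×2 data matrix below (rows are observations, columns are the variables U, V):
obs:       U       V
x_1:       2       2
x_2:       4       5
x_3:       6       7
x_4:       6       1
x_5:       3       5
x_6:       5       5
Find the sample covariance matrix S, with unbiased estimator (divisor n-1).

Step 1 — column means:
  mean(U) = (2 + 4 + 6 + 6 + 3 + 5) / 6 = 26/6 = 4.3333
  mean(V) = (2 + 5 + 7 + 1 + 5 + 5) / 6 = 25/6 = 4.1667

Step 2 — sample covariance S[i,j] = (1/(n-1)) · Σ_k (x_{k,i} - mean_i) · (x_{k,j} - mean_j), with n-1 = 5.
  S[U,U] = ((-2.3333)·(-2.3333) + (-0.3333)·(-0.3333) + (1.6667)·(1.6667) + (1.6667)·(1.6667) + (-1.3333)·(-1.3333) + (0.6667)·(0.6667)) / 5 = 13.3333/5 = 2.6667
  S[U,V] = ((-2.3333)·(-2.1667) + (-0.3333)·(0.8333) + (1.6667)·(2.8333) + (1.6667)·(-3.1667) + (-1.3333)·(0.8333) + (0.6667)·(0.8333)) / 5 = 3.6667/5 = 0.7333
  S[V,V] = ((-2.1667)·(-2.1667) + (0.8333)·(0.8333) + (2.8333)·(2.8333) + (-3.1667)·(-3.1667) + (0.8333)·(0.8333) + (0.8333)·(0.8333)) / 5 = 24.8333/5 = 4.9667

S is symmetric (S[j,i] = S[i,j]). Assembling:

S = [[2.6667, 0.7333],
 [0.7333, 4.9667]]


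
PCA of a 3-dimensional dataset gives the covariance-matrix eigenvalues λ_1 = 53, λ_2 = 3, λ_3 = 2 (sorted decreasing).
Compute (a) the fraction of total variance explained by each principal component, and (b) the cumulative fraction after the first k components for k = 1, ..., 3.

Step 1 — total variance = trace(Sigma) = Σ λ_i = 53 + 3 + 2 = 58.

Step 2 — fraction explained by component i = λ_i / Σ λ:
  PC1: 53/58 = 0.9138
  PC2: 3/58 = 0.0517
  PC3: 2/58 = 0.0345

Step 3 — cumulative fraction after k components = (λ_1 + ... + λ_k) / Σ λ:
  k = 1: 53/58 = 0.9138
  k = 2: (53 + 3)/58 = 56/58 = 0.9655
  k = 3: (53 + 3 + 2)/58 = 58/58 = 1

Summary (fraction, with percent):

explained: PC1 0.9138 (91.38%), PC2 0.0517 (5.17%), PC3 0.0345 (3.45%);  cumulative: 0.9138, 0.9655, 1


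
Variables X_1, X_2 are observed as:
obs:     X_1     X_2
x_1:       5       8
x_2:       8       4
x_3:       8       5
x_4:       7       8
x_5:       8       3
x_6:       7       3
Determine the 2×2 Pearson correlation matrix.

Step 1 — column means:
  mean(X_1) = (5 + 8 + 8 + 7 + 8 + 7) / 6 = 43/6 = 7.1667
  mean(X_2) = (8 + 4 + 5 + 8 + 3 + 3) / 6 = 31/6 = 5.1667

Step 2 — sample variances and covariances s[i,j] = (1/(n-1)) · Σ_k (x_{k,i} - mean_i) · (x_{k,j} - mean_j), with n-1 = 5:
  s[X_1,X_1] = ((-2.1667)·(-2.1667) + (0.8333)·(0.8333) + (0.8333)·(0.8333) + (-0.1667)·(-0.1667) + (0.8333)·(0.8333) + (-0.1667)·(-0.1667)) / 5 = 6.8333/5 = 1.3667
  s[X_1,X_2] = ((-2.1667)·(2.8333) + (0.8333)·(-1.1667) + (0.8333)·(-0.1667) + (-0.1667)·(2.8333) + (0.8333)·(-2.1667) + (-0.1667)·(-2.1667)) / 5 = -9.1667/5 = -1.8333
  s[X_2,X_2] = ((2.8333)·(2.8333) + (-1.1667)·(-1.1667) + (-0.1667)·(-0.1667) + (2.8333)·(2.8333) + (-2.1667)·(-2.1667) + (-2.1667)·(-2.1667)) / 5 = 26.8333/5 = 5.3667
  Sample standard deviations s_i = √(s[i,i]):
  s(X_1) = √(1.3667) = 1.169
  s(X_2) = √(5.3667) = 2.3166

Step 3 — r_{ij} = s_{ij} / (s_i · s_j):
  r[X_1,X_1] = 1 (diagonal).
  r[X_1,X_2] = -1.8333 / (1.169 · 2.3166) = -1.8333 / 2.7082 = -0.677
  r[X_2,X_2] = 1 (diagonal).

R is symmetric with unit diagonal. Assembling:

R = [[1, -0.677],
 [-0.677, 1]]


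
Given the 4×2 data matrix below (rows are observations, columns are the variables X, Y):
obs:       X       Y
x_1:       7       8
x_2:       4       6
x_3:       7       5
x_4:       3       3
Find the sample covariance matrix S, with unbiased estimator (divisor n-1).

Step 1 — column means:
  mean(X) = (7 + 4 + 7 + 3) / 4 = 21/4 = 5.25
  mean(Y) = (8 + 6 + 5 + 3) / 4 = 22/4 = 5.5

Step 2 — sample covariance S[i,j] = (1/(n-1)) · Σ_k (x_{k,i} - mean_i) · (x_{k,j} - mean_j), with n-1 = 3.
  S[X,X] = ((1.75)·(1.75) + (-1.25)·(-1.25) + (1.75)·(1.75) + (-2.25)·(-2.25)) / 3 = 12.75/3 = 4.25
  S[X,Y] = ((1.75)·(2.5) + (-1.25)·(0.5) + (1.75)·(-0.5) + (-2.25)·(-2.5)) / 3 = 8.5/3 = 2.8333
  S[Y,Y] = ((2.5)·(2.5) + (0.5)·(0.5) + (-0.5)·(-0.5) + (-2.5)·(-2.5)) / 3 = 13/3 = 4.3333

S is symmetric (S[j,i] = S[i,j]). Assembling:

S = [[4.25, 2.8333],
 [2.8333, 4.3333]]


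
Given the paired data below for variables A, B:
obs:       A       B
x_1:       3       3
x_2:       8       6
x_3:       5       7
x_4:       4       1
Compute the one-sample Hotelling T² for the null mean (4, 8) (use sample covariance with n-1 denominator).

Step 1 — sample mean vector:
  mean(A) = (3 + 8 + 5 + 4) / 4 = 20/4 = 5
  mean(B) = (3 + 6 + 7 + 1) / 4 = 17/4 = 4.25
  x̄ = (5, 4.25),  deviation x̄ - mu_0 = (5, 4.25) - (4, 8) = (1, -3.75).

Step 2 — sample covariance matrix, S[i,j] = (1/(n-1)) · Σ_k (x_{k,i} - mean_i) · (x_{k,j} - mean_j), divisor n-1 = 3:
  S[A,A] = ((-2)·(-2) + (3)·(3) + (0)·(0) + (-1)·(-1)) / 3 = 14/3 = 4.6667
  S[A,B] = ((-2)·(-1.25) + (3)·(1.75) + (0)·(2.75) + (-1)·(-3.25)) / 3 = 11/3 = 3.6667
  S[B,B] = ((-1.25)·(-1.25) + (1.75)·(1.75) + (2.75)·(2.75) + (-3.25)·(-3.25)) / 3 = 22.75/3 = 7.5833
  S = [[4.6667, 3.6667],
 [3.6667, 7.5833]].

Step 3 — invert S. det(S) = 4.6667·7.5833 - (3.6667)² = 21.9444.
  S^{-1} = (1/det) · [[d, -b], [-b, a]] = [[0.3456, -0.1671],
 [-0.1671, 0.2127]].

Step 4 — quadratic form (x̄ - mu_0)^T · S^{-1} · (x̄ - mu_0):
  S^{-1} · (x̄ - mu_0) = (0.9722, -0.9646),
  (x̄ - mu_0)^T · [...] = (1)·(0.9722) + (-3.75)·(-0.9646) = 4.5892.

Step 5 — scale by n: T² = 4 · 4.5892 = 18.357.

T² ≈ 18.357


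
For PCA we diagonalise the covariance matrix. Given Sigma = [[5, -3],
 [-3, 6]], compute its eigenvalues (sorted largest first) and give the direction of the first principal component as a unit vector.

Step 1 — characteristic polynomial of 2×2 Sigma:
  det(Sigma - λI) = λ² - trace · λ + det = 0.
  trace = 5 + 6 = 11, det = 5·6 - (-3)² = 21.
Step 2 — discriminant:
  Δ = trace² - 4·det = 121 - 84 = 37.
Step 3 — eigenvalues:
  λ = (trace ± √Δ)/2 = (11 ± 6.0828)/2,
  λ_1 = 8.5414,  λ_2 = 2.4586.

Step 4 — unit eigenvector for λ_1: solve (Sigma - λ_1 I)v = 0. First row:
  (5 - 8.5414)·v_x + (-3)·v_y = 0, i.e. (-3.5414)·v_x + (-3)·v_y = 0,
  so v ∝ (b, λ_1 - a) = (-3, 3.5414); multiply by -1 so the first entry is positive: u = (3, -3.5414).
  ||u|| = √((3)² + (-3.5414)²) = √(21.5414) ≈ 4.6413,
  v_1 = u/||u|| ≈ (0.6464, -0.763) (||v_1|| = 1).

λ_1 = 8.5414,  λ_2 = 2.4586;  v_1 ≈ (0.6464, -0.763)


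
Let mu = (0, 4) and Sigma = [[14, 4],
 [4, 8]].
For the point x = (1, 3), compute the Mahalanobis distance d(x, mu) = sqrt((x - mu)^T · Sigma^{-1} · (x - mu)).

Step 1 — centre the observation: (x - mu) = (1, -1).

Step 2 — invert Sigma. det(Sigma) = 14·8 - (4)² = 96.
  Sigma^{-1} = (1/det) · [[d, -b], [-b, a]] = [[0.0833, -0.0417],
 [-0.0417, 0.1458]].

Step 3 — form the quadratic (x - mu)^T · Sigma^{-1} · (x - mu):
  Sigma^{-1} · (x - mu) = (0.125, -0.1875).
  (x - mu)^T · [Sigma^{-1} · (x - mu)] = (1)·(0.125) + (-1)·(-0.1875) = 0.3125.

Step 4 — take square root: d = √(0.3125) ≈ 0.559.

d(x, mu) = √(0.3125) ≈ 0.559
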